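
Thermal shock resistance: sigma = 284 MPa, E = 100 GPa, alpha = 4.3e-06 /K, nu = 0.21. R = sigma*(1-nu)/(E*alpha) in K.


R = 284*(1-0.21)/(100*1000*4.3e-06) = 522 K

522


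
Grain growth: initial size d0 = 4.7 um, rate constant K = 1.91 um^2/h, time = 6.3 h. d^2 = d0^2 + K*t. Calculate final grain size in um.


d^2 = 4.7^2 + 1.91*6.3 = 34.123
d = sqrt(34.123) = 5.84 um

5.84


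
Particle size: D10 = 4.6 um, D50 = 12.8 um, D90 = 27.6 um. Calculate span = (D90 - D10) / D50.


Span = (27.6 - 4.6) / 12.8 = 23.0 / 12.8 = 1.797

1.797


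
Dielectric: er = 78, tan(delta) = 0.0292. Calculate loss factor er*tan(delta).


Loss = 78 * 0.0292 = 2.278

2.278


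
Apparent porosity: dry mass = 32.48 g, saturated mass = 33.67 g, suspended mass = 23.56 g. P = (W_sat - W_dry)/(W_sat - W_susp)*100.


P = (33.67 - 32.48) / (33.67 - 23.56) * 100 = 1.19 / 10.11 * 100 = 11.8%

11.8


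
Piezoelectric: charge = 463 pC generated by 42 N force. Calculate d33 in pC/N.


d33 = 463 / 42 = 11.0 pC/N

11.0


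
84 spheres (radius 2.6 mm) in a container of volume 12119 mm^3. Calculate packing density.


V_sphere = 4/3*pi*2.6^3 = 73.6222 mm^3
Total V = 84*73.6222 = 6184.2648 mm^3
PD = 6184.2648 / 12119 = 0.51

0.51


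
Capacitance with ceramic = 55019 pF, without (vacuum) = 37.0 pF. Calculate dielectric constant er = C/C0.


er = 55019 / 37.0 = 1487.0

1487.0


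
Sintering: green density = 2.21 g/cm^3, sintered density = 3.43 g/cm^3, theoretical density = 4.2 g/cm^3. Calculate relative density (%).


Relative = 3.43 / 4.2 * 100 = 81.7%

81.7


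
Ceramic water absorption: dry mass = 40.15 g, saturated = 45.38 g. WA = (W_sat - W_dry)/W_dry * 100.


WA = (45.38 - 40.15) / 40.15 * 100 = 13.03%

13.03


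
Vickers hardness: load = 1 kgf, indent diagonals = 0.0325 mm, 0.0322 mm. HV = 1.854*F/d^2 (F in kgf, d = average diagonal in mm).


d_avg = (0.0325+0.0322)/2 = 0.03235 mm
HV = 1.854*1/0.03235^2 = 1772

1772


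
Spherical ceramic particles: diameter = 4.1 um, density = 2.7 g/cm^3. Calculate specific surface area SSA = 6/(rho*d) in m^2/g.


SSA = 6 / (2.7 * 4.1) = 0.542 m^2/g

0.542


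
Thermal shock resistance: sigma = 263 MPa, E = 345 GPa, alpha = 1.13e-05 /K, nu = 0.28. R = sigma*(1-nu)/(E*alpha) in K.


R = 263*(1-0.28)/(345*1000*1.13e-05) = 49 K

49


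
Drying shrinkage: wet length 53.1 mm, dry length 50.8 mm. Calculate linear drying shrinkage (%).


DS = (53.1 - 50.8) / 53.1 * 100 = 4.33%

4.33


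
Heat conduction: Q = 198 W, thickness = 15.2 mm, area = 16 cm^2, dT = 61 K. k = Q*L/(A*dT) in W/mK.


k = 198*15.2/1000/(16/10000*61) = 30.84 W/mK

30.84


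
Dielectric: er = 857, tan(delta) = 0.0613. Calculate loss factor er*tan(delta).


Loss = 857 * 0.0613 = 52.534

52.534


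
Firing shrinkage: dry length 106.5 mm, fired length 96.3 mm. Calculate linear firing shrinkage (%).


FS = (106.5 - 96.3) / 106.5 * 100 = 9.58%

9.58


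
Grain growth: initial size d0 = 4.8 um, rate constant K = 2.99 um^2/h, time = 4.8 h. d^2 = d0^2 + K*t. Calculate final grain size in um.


d^2 = 4.8^2 + 2.99*4.8 = 37.392
d = sqrt(37.392) = 6.11 um

6.11


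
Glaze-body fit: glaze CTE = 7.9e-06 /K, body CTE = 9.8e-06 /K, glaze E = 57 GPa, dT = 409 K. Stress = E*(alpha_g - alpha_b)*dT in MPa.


Stress = 57*1000*(7.9e-06 - 9.8e-06)*409 = -44.3 MPa

-44.3


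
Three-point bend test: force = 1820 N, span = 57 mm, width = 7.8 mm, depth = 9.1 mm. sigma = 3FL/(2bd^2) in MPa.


sigma = 3*1820*57/(2*7.8*9.1^2) = 240.9 MPa

240.9


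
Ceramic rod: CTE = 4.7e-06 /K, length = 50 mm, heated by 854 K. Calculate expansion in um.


dL = 4.7e-06 * 50 * 854 * 1000 = 200.69 um

200.69


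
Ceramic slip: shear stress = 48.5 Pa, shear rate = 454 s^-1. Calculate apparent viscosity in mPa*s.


eta = tau/gamma * 1000 = 48.5/454 * 1000 = 106.8 mPa*s

106.8


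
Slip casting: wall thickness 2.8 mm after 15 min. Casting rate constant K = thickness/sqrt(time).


K = 2.8 / sqrt(15) = 2.8 / 3.873 = 0.723 mm/min^0.5

0.723


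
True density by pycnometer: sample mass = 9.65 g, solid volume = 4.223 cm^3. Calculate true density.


TD = 9.65 / 4.223 = 2.285 g/cm^3

2.285


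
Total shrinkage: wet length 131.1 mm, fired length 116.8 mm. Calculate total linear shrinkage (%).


TS = (131.1 - 116.8) / 131.1 * 100 = 10.91%

10.91


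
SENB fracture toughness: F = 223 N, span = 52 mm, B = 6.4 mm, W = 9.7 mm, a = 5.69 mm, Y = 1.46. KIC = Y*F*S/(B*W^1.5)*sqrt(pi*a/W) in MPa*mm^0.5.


KIC = 1.46*223*52/(6.4*9.7^1.5)*sqrt(pi*5.69/9.7) = 118.87

118.87


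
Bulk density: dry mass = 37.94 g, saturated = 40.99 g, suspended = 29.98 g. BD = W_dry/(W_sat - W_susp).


BD = 37.94 / (40.99 - 29.98) = 37.94 / 11.01 = 3.446 g/cm^3

3.446


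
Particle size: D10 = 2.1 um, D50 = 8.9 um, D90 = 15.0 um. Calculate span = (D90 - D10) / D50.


Span = (15.0 - 2.1) / 8.9 = 12.9 / 8.9 = 1.449

1.449


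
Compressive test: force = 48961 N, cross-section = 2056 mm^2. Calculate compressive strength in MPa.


CS = 48961 / 2056 = 23.8 MPa

23.8


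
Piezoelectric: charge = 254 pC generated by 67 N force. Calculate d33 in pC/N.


d33 = 254 / 67 = 3.8 pC/N

3.8


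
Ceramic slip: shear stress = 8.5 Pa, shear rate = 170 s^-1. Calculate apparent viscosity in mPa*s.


eta = tau/gamma * 1000 = 8.5/170 * 1000 = 50.0 mPa*s

50.0


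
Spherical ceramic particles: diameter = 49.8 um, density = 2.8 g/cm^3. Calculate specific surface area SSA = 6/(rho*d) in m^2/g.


SSA = 6 / (2.8 * 49.8) = 0.043 m^2/g

0.043


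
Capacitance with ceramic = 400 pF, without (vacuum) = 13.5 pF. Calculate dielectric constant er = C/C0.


er = 400 / 13.5 = 29.63

29.63


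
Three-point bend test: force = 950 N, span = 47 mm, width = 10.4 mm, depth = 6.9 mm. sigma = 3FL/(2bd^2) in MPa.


sigma = 3*950*47/(2*10.4*6.9^2) = 135.3 MPa

135.3


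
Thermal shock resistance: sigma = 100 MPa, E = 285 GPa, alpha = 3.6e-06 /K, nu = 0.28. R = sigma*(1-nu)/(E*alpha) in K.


R = 100*(1-0.28)/(285*1000*3.6e-06) = 70 K

70


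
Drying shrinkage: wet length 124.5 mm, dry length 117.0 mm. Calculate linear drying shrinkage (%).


DS = (124.5 - 117.0) / 124.5 * 100 = 6.02%

6.02


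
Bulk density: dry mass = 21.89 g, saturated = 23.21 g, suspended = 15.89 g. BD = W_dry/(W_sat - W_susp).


BD = 21.89 / (23.21 - 15.89) = 21.89 / 7.32 = 2.99 g/cm^3

2.99


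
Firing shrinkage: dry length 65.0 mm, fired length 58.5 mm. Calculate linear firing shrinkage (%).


FS = (65.0 - 58.5) / 65.0 * 100 = 10.0%

10.0


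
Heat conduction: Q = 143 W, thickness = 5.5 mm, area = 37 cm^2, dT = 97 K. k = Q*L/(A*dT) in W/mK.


k = 143*5.5/1000/(37/10000*97) = 2.19 W/mK

2.19


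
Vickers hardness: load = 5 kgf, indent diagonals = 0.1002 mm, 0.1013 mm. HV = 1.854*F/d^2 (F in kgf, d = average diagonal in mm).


d_avg = (0.1002+0.1013)/2 = 0.10075 mm
HV = 1.854*5/0.10075^2 = 913

913


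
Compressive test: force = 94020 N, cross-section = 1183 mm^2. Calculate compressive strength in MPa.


CS = 94020 / 1183 = 79.5 MPa

79.5


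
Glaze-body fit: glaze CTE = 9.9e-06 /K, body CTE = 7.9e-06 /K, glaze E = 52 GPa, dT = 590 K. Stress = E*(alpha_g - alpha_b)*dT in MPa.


Stress = 52*1000*(9.9e-06 - 7.9e-06)*590 = 61.4 MPa

61.4


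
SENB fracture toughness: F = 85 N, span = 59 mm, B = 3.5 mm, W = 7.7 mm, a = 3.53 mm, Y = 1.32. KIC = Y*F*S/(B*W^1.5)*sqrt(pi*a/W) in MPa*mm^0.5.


KIC = 1.32*85*59/(3.5*7.7^1.5)*sqrt(pi*3.53/7.7) = 106.23

106.23


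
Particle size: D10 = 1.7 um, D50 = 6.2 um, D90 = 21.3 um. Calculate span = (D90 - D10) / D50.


Span = (21.3 - 1.7) / 6.2 = 19.6 / 6.2 = 3.161

3.161


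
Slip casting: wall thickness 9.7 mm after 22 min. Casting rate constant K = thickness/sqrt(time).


K = 9.7 / sqrt(22) = 9.7 / 4.6904 = 2.068 mm/min^0.5

2.068


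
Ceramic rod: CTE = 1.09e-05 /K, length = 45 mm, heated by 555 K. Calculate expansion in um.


dL = 1.09e-05 * 45 * 555 * 1000 = 272.228 um

272.228


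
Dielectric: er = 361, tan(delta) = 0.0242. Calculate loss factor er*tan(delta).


Loss = 361 * 0.0242 = 8.736

8.736


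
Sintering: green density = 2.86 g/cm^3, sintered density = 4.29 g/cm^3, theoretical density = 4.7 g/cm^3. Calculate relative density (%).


Relative = 4.29 / 4.7 * 100 = 91.3%

91.3


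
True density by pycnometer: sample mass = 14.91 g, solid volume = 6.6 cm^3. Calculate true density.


TD = 14.91 / 6.6 = 2.259 g/cm^3

2.259


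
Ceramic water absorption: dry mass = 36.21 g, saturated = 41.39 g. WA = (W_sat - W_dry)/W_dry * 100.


WA = (41.39 - 36.21) / 36.21 * 100 = 14.31%

14.31


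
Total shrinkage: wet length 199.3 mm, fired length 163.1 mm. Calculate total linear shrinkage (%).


TS = (199.3 - 163.1) / 199.3 * 100 = 18.16%

18.16


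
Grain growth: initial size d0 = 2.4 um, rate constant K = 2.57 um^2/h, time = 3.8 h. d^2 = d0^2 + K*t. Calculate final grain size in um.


d^2 = 2.4^2 + 2.57*3.8 = 15.526
d = sqrt(15.526) = 3.94 um

3.94


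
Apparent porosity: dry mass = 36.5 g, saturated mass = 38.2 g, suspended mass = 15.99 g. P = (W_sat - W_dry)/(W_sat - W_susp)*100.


P = (38.2 - 36.5) / (38.2 - 15.99) * 100 = 1.7 / 22.21 * 100 = 7.7%

7.7


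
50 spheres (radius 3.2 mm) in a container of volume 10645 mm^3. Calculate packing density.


V_sphere = 4/3*pi*3.2^3 = 137.2583 mm^3
Total V = 50*137.2583 = 6862.915 mm^3
PD = 6862.915 / 10645 = 0.645

0.645


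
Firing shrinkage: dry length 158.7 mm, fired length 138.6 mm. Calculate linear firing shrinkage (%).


FS = (158.7 - 138.6) / 158.7 * 100 = 12.67%

12.67


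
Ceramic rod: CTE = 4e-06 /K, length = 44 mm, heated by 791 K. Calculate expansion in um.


dL = 4e-06 * 44 * 791 * 1000 = 139.216 um

139.216


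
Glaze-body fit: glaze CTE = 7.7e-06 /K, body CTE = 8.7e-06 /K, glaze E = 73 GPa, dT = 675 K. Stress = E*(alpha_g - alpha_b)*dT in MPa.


Stress = 73*1000*(7.7e-06 - 8.7e-06)*675 = -49.3 MPa

-49.3


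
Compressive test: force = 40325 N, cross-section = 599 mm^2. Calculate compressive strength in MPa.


CS = 40325 / 599 = 67.3 MPa

67.3


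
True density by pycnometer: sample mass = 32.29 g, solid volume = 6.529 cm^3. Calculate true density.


TD = 32.29 / 6.529 = 4.946 g/cm^3

4.946


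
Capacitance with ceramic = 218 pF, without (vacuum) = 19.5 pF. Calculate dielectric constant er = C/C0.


er = 218 / 19.5 = 11.18

11.18


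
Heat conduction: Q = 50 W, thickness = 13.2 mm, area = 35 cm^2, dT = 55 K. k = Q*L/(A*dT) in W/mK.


k = 50*13.2/1000/(35/10000*55) = 3.43 W/mK

3.43


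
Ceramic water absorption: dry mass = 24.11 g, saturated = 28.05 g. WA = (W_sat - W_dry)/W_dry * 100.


WA = (28.05 - 24.11) / 24.11 * 100 = 16.34%

16.34


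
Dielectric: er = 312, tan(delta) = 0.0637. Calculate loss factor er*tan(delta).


Loss = 312 * 0.0637 = 19.874

19.874


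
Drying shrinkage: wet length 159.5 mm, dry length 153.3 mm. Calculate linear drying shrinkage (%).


DS = (159.5 - 153.3) / 159.5 * 100 = 3.89%

3.89


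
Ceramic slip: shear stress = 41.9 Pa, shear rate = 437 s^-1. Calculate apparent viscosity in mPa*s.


eta = tau/gamma * 1000 = 41.9/437 * 1000 = 95.9 mPa*s

95.9


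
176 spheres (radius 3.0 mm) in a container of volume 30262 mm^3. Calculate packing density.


V_sphere = 4/3*pi*3.0^3 = 113.0973 mm^3
Total V = 176*113.0973 = 19905.1248 mm^3
PD = 19905.1248 / 30262 = 0.658

0.658


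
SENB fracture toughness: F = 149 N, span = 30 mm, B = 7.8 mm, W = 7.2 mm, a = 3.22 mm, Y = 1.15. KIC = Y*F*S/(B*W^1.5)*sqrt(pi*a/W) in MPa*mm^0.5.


KIC = 1.15*149*30/(7.8*7.2^1.5)*sqrt(pi*3.22/7.2) = 40.43

40.43


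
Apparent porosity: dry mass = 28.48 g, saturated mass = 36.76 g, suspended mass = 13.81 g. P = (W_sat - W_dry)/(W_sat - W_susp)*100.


P = (36.76 - 28.48) / (36.76 - 13.81) * 100 = 8.28 / 22.95 * 100 = 36.1%

36.1


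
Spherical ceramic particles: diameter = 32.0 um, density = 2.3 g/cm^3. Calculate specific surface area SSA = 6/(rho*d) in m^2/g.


SSA = 6 / (2.3 * 32.0) = 0.082 m^2/g

0.082


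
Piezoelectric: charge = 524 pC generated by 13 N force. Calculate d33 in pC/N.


d33 = 524 / 13 = 40.3 pC/N

40.3


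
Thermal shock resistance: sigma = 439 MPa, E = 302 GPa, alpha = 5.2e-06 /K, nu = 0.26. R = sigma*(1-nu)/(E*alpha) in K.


R = 439*(1-0.26)/(302*1000*5.2e-06) = 207 K

207


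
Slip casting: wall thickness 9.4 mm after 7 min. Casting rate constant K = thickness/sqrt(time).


K = 9.4 / sqrt(7) = 9.4 / 2.6458 = 3.553 mm/min^0.5

3.553


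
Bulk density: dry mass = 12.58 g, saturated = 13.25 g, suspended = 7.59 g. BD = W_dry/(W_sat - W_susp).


BD = 12.58 / (13.25 - 7.59) = 12.58 / 5.66 = 2.223 g/cm^3

2.223


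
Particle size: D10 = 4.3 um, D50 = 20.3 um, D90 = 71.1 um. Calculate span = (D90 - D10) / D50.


Span = (71.1 - 4.3) / 20.3 = 66.8 / 20.3 = 3.291

3.291


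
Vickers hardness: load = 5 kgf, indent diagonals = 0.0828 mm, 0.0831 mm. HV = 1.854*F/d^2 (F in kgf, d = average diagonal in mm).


d_avg = (0.0828+0.0831)/2 = 0.08295 mm
HV = 1.854*5/0.08295^2 = 1347

1347


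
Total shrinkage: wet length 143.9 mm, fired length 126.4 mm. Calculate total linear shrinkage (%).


TS = (143.9 - 126.4) / 143.9 * 100 = 12.16%

12.16


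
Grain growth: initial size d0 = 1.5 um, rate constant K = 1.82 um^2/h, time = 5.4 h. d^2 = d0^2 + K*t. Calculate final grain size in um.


d^2 = 1.5^2 + 1.82*5.4 = 12.078
d = sqrt(12.078) = 3.48 um

3.48


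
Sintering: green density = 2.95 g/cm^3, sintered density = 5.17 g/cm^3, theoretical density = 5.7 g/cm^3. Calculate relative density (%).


Relative = 5.17 / 5.7 * 100 = 90.7%

90.7


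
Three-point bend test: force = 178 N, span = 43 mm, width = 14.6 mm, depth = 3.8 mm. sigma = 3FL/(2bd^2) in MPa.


sigma = 3*178*43/(2*14.6*3.8^2) = 54.5 MPa

54.5


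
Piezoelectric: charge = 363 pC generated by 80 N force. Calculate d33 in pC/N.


d33 = 363 / 80 = 4.5 pC/N

4.5


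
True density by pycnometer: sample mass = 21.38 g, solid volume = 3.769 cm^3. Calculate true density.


TD = 21.38 / 3.769 = 5.673 g/cm^3

5.673


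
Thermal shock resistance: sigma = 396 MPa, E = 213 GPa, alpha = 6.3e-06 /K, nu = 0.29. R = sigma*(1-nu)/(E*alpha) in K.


R = 396*(1-0.29)/(213*1000*6.3e-06) = 210 K

210


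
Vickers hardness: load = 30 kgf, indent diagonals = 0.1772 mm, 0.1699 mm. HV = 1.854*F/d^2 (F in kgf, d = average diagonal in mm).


d_avg = (0.1772+0.1699)/2 = 0.17355 mm
HV = 1.854*30/0.17355^2 = 1847

1847


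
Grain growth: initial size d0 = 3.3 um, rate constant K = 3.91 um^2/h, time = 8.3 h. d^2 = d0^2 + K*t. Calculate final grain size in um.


d^2 = 3.3^2 + 3.91*8.3 = 43.343
d = sqrt(43.343) = 6.58 um

6.58


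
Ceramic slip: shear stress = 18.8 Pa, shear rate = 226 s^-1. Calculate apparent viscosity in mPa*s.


eta = tau/gamma * 1000 = 18.8/226 * 1000 = 83.2 mPa*s

83.2


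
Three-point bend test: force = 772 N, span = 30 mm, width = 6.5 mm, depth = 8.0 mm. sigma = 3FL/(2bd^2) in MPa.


sigma = 3*772*30/(2*6.5*8.0^2) = 83.5 MPa

83.5


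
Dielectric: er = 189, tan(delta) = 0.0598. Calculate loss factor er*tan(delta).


Loss = 189 * 0.0598 = 11.302

11.302


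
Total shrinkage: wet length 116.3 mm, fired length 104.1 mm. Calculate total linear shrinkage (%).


TS = (116.3 - 104.1) / 116.3 * 100 = 10.49%

10.49


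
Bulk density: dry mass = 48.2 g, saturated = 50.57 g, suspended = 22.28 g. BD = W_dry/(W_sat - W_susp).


BD = 48.2 / (50.57 - 22.28) = 48.2 / 28.29 = 1.704 g/cm^3

1.704


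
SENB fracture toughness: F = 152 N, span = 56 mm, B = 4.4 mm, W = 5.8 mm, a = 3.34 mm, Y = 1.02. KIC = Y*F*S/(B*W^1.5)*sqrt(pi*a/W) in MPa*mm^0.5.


KIC = 1.02*152*56/(4.4*5.8^1.5)*sqrt(pi*3.34/5.8) = 190.01

190.01


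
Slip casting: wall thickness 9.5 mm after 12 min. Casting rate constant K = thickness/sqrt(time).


K = 9.5 / sqrt(12) = 9.5 / 3.4641 = 2.742 mm/min^0.5

2.742


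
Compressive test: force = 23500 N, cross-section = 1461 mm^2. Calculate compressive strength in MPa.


CS = 23500 / 1461 = 16.1 MPa

16.1


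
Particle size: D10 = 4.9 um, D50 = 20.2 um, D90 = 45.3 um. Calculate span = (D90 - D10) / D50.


Span = (45.3 - 4.9) / 20.2 = 40.4 / 20.2 = 2.0

2.0


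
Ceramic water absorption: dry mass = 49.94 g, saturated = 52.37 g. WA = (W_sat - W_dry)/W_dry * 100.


WA = (52.37 - 49.94) / 49.94 * 100 = 4.87%

4.87


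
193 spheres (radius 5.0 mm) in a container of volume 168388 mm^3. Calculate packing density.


V_sphere = 4/3*pi*5.0^3 = 523.5988 mm^3
Total V = 193*523.5988 = 101054.5684 mm^3
PD = 101054.5684 / 168388 = 0.6

0.6


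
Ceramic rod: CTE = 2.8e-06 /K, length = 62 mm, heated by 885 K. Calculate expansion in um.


dL = 2.8e-06 * 62 * 885 * 1000 = 153.636 um

153.636


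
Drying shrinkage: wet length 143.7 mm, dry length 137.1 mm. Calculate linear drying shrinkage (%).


DS = (143.7 - 137.1) / 143.7 * 100 = 4.59%

4.59


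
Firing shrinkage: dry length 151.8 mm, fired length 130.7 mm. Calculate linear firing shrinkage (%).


FS = (151.8 - 130.7) / 151.8 * 100 = 13.9%

13.9


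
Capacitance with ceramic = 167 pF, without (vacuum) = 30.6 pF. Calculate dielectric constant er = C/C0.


er = 167 / 30.6 = 5.46

5.46


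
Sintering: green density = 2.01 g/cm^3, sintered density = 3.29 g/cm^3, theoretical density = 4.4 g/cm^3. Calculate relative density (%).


Relative = 3.29 / 4.4 * 100 = 74.8%

74.8


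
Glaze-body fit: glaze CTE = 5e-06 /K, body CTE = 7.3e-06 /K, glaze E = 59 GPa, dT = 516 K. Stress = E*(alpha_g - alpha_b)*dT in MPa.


Stress = 59*1000*(5e-06 - 7.3e-06)*516 = -70.0 MPa

-70.0


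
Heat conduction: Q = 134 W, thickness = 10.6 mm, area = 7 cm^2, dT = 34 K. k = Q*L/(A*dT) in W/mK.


k = 134*10.6/1000/(7/10000*34) = 59.68 W/mK

59.68


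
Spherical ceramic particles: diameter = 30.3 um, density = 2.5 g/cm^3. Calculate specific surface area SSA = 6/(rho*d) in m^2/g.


SSA = 6 / (2.5 * 30.3) = 0.079 m^2/g

0.079


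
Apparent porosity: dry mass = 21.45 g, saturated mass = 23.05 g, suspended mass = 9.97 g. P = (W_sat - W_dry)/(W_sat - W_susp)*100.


P = (23.05 - 21.45) / (23.05 - 9.97) * 100 = 1.6 / 13.08 * 100 = 12.2%

12.2


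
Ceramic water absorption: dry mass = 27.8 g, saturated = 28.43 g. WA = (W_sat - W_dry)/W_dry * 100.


WA = (28.43 - 27.8) / 27.8 * 100 = 2.27%

2.27


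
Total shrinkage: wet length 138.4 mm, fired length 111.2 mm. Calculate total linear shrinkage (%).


TS = (138.4 - 111.2) / 138.4 * 100 = 19.65%

19.65


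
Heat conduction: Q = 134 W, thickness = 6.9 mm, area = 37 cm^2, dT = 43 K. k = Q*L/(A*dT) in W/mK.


k = 134*6.9/1000/(37/10000*43) = 5.81 W/mK

5.81


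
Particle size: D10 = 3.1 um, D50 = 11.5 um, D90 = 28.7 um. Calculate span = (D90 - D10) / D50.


Span = (28.7 - 3.1) / 11.5 = 25.6 / 11.5 = 2.226

2.226


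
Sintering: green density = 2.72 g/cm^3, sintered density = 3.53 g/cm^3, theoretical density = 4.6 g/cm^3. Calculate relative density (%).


Relative = 3.53 / 4.6 * 100 = 76.7%

76.7


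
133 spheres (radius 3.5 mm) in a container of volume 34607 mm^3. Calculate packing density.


V_sphere = 4/3*pi*3.5^3 = 179.5944 mm^3
Total V = 133*179.5944 = 23886.0552 mm^3
PD = 23886.0552 / 34607 = 0.69

0.69


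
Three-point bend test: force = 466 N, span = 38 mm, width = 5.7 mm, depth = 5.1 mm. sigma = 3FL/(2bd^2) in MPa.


sigma = 3*466*38/(2*5.7*5.1^2) = 179.2 MPa

179.2


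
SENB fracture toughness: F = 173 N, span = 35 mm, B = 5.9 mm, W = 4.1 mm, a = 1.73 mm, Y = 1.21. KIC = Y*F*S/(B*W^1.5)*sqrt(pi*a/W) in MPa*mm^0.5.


KIC = 1.21*173*35/(5.9*4.1^1.5)*sqrt(pi*1.73/4.1) = 172.22

172.22


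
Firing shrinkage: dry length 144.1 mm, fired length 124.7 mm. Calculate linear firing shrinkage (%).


FS = (144.1 - 124.7) / 144.1 * 100 = 13.46%

13.46


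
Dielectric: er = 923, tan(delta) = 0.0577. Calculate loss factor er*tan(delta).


Loss = 923 * 0.0577 = 53.257

53.257


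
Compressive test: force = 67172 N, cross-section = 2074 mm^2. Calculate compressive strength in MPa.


CS = 67172 / 2074 = 32.4 MPa

32.4


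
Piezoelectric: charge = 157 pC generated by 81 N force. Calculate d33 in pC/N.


d33 = 157 / 81 = 1.9 pC/N

1.9


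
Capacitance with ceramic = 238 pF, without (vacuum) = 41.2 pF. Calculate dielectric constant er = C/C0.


er = 238 / 41.2 = 5.78

5.78


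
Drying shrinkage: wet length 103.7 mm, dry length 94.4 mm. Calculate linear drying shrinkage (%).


DS = (103.7 - 94.4) / 103.7 * 100 = 8.97%

8.97


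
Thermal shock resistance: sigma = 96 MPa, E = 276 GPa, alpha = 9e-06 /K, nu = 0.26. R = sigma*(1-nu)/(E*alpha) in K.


R = 96*(1-0.26)/(276*1000*9e-06) = 29 K

29


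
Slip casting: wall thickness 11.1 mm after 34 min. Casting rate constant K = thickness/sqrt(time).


K = 11.1 / sqrt(34) = 11.1 / 5.831 = 1.904 mm/min^0.5

1.904


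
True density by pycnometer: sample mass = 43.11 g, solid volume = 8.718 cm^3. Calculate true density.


TD = 43.11 / 8.718 = 4.945 g/cm^3

4.945


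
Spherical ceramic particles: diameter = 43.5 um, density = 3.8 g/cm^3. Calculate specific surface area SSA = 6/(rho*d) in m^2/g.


SSA = 6 / (3.8 * 43.5) = 0.036 m^2/g

0.036


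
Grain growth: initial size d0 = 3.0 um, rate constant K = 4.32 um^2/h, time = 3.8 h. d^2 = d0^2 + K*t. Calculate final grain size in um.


d^2 = 3.0^2 + 4.32*3.8 = 25.416
d = sqrt(25.416) = 5.04 um

5.04


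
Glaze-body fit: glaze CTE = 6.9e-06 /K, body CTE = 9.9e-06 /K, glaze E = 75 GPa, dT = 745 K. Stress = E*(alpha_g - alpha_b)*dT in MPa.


Stress = 75*1000*(6.9e-06 - 9.9e-06)*745 = -167.6 MPa

-167.6


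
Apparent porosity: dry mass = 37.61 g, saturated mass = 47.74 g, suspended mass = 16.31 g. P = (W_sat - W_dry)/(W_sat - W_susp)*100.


P = (47.74 - 37.61) / (47.74 - 16.31) * 100 = 10.13 / 31.43 * 100 = 32.2%

32.2


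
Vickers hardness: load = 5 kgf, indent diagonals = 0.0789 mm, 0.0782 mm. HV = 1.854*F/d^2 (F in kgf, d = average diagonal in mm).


d_avg = (0.0789+0.0782)/2 = 0.07855 mm
HV = 1.854*5/0.07855^2 = 1502

1502


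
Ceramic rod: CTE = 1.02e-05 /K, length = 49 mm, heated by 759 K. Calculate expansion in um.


dL = 1.02e-05 * 49 * 759 * 1000 = 379.348 um

379.348


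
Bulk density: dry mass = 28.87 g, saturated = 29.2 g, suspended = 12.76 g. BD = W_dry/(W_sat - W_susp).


BD = 28.87 / (29.2 - 12.76) = 28.87 / 16.44 = 1.756 g/cm^3

1.756


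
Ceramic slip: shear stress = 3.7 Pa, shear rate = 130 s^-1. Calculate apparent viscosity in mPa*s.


eta = tau/gamma * 1000 = 3.7/130 * 1000 = 28.5 mPa*s

28.5


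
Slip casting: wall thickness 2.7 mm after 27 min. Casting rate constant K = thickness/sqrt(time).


K = 2.7 / sqrt(27) = 2.7 / 5.1962 = 0.52 mm/min^0.5

0.52


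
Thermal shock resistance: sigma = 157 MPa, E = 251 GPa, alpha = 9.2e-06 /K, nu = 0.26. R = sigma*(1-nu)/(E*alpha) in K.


R = 157*(1-0.26)/(251*1000*9.2e-06) = 50 K

50


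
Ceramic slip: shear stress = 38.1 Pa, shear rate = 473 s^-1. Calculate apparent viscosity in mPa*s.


eta = tau/gamma * 1000 = 38.1/473 * 1000 = 80.5 mPa*s

80.5


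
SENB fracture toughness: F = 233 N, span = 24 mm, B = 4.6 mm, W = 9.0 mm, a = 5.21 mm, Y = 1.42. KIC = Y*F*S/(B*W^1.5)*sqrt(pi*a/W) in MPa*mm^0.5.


KIC = 1.42*233*24/(4.6*9.0^1.5)*sqrt(pi*5.21/9.0) = 86.22

86.22


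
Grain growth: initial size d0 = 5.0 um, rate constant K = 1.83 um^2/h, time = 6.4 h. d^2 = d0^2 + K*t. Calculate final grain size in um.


d^2 = 5.0^2 + 1.83*6.4 = 36.712
d = sqrt(36.712) = 6.06 um

6.06


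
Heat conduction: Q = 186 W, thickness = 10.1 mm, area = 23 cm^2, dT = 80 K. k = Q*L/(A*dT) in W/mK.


k = 186*10.1/1000/(23/10000*80) = 10.21 W/mK

10.21


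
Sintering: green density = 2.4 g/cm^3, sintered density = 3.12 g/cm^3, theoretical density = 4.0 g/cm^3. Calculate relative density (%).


Relative = 3.12 / 4.0 * 100 = 78.0%

78.0


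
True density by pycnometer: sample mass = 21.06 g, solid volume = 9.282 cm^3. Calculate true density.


TD = 21.06 / 9.282 = 2.269 g/cm^3

2.269


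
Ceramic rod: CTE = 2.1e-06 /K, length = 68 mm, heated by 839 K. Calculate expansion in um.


dL = 2.1e-06 * 68 * 839 * 1000 = 119.809 um

119.809


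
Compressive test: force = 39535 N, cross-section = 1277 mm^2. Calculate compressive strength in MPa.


CS = 39535 / 1277 = 31.0 MPa

31.0


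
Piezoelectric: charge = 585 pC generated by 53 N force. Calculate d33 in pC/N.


d33 = 585 / 53 = 11.0 pC/N

11.0


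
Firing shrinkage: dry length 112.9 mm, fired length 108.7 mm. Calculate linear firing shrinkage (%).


FS = (112.9 - 108.7) / 112.9 * 100 = 3.72%

3.72


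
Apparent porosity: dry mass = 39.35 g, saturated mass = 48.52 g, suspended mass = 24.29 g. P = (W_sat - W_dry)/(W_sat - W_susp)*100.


P = (48.52 - 39.35) / (48.52 - 24.29) * 100 = 9.17 / 24.23 * 100 = 37.8%

37.8


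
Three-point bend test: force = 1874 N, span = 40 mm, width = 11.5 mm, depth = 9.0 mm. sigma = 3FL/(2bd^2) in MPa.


sigma = 3*1874*40/(2*11.5*9.0^2) = 120.7 MPa

120.7


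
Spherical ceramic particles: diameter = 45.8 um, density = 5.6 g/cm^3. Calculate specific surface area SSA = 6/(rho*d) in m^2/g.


SSA = 6 / (5.6 * 45.8) = 0.023 m^2/g

0.023


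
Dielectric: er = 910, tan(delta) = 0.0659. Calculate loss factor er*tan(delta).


Loss = 910 * 0.0659 = 59.969

59.969


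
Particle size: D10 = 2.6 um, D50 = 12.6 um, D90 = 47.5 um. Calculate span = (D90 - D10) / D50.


Span = (47.5 - 2.6) / 12.6 = 44.9 / 12.6 = 3.563

3.563


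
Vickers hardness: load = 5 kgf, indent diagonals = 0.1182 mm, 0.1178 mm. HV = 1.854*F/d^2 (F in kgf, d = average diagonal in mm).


d_avg = (0.1182+0.1178)/2 = 0.118 mm
HV = 1.854*5/0.118^2 = 666

666


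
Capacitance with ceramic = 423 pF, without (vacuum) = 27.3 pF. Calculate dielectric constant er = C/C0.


er = 423 / 27.3 = 15.49

15.49


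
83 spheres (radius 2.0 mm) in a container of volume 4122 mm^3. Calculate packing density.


V_sphere = 4/3*pi*2.0^3 = 33.5103 mm^3
Total V = 83*33.5103 = 2781.3549 mm^3
PD = 2781.3549 / 4122 = 0.675

0.675


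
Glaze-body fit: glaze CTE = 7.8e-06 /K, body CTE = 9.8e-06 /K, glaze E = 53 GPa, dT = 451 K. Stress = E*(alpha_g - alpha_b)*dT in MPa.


Stress = 53*1000*(7.8e-06 - 9.8e-06)*451 = -47.8 MPa

-47.8


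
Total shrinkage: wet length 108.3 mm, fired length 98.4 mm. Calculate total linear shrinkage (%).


TS = (108.3 - 98.4) / 108.3 * 100 = 9.14%

9.14


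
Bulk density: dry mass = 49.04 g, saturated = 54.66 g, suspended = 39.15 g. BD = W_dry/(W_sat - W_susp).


BD = 49.04 / (54.66 - 39.15) = 49.04 / 15.51 = 3.162 g/cm^3

3.162


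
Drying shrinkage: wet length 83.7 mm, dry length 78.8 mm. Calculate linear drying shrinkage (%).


DS = (83.7 - 78.8) / 83.7 * 100 = 5.85%

5.85


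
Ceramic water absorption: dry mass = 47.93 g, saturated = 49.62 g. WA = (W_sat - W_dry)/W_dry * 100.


WA = (49.62 - 47.93) / 47.93 * 100 = 3.53%

3.53


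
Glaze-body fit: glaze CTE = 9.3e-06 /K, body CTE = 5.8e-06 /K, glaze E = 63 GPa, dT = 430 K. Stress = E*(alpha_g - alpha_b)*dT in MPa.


Stress = 63*1000*(9.3e-06 - 5.8e-06)*430 = 94.8 MPa

94.8


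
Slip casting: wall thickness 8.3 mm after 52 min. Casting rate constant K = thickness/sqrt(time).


K = 8.3 / sqrt(52) = 8.3 / 7.2111 = 1.151 mm/min^0.5

1.151


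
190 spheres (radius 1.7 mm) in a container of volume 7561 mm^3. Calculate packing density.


V_sphere = 4/3*pi*1.7^3 = 20.5795 mm^3
Total V = 190*20.5795 = 3910.105 mm^3
PD = 3910.105 / 7561 = 0.517

0.517


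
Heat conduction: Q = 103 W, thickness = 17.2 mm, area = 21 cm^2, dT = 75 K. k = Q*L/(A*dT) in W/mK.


k = 103*17.2/1000/(21/10000*75) = 11.25 W/mK

11.25


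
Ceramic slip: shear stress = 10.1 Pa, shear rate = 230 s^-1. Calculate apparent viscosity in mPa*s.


eta = tau/gamma * 1000 = 10.1/230 * 1000 = 43.9 mPa*s

43.9


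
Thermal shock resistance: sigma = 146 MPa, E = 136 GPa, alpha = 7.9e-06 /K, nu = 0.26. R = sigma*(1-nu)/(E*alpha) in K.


R = 146*(1-0.26)/(136*1000*7.9e-06) = 101 K

101


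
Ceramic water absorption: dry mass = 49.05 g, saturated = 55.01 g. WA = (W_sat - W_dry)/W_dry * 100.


WA = (55.01 - 49.05) / 49.05 * 100 = 12.15%

12.15


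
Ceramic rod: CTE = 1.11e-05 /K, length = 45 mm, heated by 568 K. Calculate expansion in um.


dL = 1.11e-05 * 45 * 568 * 1000 = 283.716 um

283.716


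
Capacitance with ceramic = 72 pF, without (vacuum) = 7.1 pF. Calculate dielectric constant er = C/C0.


er = 72 / 7.1 = 10.14

10.14


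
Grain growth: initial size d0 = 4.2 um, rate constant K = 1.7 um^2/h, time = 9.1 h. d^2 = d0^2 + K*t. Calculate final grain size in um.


d^2 = 4.2^2 + 1.7*9.1 = 33.11
d = sqrt(33.11) = 5.75 um

5.75


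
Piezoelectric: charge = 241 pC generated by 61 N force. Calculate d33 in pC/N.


d33 = 241 / 61 = 4.0 pC/N

4.0


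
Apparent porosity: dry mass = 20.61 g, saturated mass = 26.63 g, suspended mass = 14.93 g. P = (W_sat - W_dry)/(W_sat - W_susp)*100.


P = (26.63 - 20.61) / (26.63 - 14.93) * 100 = 6.02 / 11.7 * 100 = 51.5%

51.5


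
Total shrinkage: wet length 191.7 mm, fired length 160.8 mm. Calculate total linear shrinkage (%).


TS = (191.7 - 160.8) / 191.7 * 100 = 16.12%

16.12


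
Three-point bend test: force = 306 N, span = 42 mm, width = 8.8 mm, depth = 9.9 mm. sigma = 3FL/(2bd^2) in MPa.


sigma = 3*306*42/(2*8.8*9.9^2) = 22.4 MPa

22.4


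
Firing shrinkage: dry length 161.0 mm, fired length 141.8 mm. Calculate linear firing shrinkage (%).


FS = (161.0 - 141.8) / 161.0 * 100 = 11.93%

11.93


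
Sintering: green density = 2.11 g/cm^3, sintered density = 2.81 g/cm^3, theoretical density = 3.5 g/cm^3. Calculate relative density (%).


Relative = 2.81 / 3.5 * 100 = 80.3%

80.3


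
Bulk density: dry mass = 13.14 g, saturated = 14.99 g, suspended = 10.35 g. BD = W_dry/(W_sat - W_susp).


BD = 13.14 / (14.99 - 10.35) = 13.14 / 4.64 = 2.832 g/cm^3

2.832


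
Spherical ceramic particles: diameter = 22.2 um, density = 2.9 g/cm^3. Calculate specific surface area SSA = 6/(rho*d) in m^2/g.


SSA = 6 / (2.9 * 22.2) = 0.093 m^2/g

0.093


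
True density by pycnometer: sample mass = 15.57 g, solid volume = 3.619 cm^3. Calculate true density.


TD = 15.57 / 3.619 = 4.302 g/cm^3

4.302


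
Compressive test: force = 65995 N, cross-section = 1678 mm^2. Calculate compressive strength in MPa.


CS = 65995 / 1678 = 39.3 MPa

39.3


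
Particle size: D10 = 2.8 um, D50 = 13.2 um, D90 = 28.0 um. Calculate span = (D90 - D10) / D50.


Span = (28.0 - 2.8) / 13.2 = 25.2 / 13.2 = 1.909

1.909


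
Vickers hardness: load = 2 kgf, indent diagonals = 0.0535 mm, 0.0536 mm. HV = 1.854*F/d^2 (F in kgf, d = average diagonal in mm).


d_avg = (0.0535+0.0536)/2 = 0.05355 mm
HV = 1.854*2/0.05355^2 = 1293

1293


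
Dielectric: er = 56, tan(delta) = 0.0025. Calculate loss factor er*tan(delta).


Loss = 56 * 0.0025 = 0.14

0.14


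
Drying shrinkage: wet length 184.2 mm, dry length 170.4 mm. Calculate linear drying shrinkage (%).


DS = (184.2 - 170.4) / 184.2 * 100 = 7.49%

7.49


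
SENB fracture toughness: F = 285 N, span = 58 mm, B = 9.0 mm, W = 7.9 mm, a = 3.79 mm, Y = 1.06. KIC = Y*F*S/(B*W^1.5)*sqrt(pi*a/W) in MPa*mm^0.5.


KIC = 1.06*285*58/(9.0*7.9^1.5)*sqrt(pi*3.79/7.9) = 107.64

107.64


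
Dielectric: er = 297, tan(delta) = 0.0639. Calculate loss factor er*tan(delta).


Loss = 297 * 0.0639 = 18.978

18.978


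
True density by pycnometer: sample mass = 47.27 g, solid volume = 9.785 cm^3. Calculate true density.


TD = 47.27 / 9.785 = 4.831 g/cm^3

4.831


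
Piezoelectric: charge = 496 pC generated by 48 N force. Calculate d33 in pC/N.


d33 = 496 / 48 = 10.3 pC/N

10.3


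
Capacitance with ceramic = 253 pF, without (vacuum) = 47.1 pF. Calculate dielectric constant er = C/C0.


er = 253 / 47.1 = 5.37

5.37


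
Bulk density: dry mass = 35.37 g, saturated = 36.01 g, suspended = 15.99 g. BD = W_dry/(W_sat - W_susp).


BD = 35.37 / (36.01 - 15.99) = 35.37 / 20.02 = 1.767 g/cm^3

1.767


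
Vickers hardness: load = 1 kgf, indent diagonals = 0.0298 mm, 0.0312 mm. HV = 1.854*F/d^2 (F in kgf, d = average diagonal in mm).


d_avg = (0.0298+0.0312)/2 = 0.0305 mm
HV = 1.854*1/0.0305^2 = 1993

1993


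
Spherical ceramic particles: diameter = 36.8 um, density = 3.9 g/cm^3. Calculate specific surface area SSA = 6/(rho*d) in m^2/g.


SSA = 6 / (3.9 * 36.8) = 0.042 m^2/g

0.042


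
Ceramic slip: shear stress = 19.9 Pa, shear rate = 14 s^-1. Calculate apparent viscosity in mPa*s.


eta = tau/gamma * 1000 = 19.9/14 * 1000 = 1421.4 mPa*s

1421.4


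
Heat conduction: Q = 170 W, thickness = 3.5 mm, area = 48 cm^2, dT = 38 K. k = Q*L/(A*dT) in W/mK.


k = 170*3.5/1000/(48/10000*38) = 3.26 W/mK

3.26


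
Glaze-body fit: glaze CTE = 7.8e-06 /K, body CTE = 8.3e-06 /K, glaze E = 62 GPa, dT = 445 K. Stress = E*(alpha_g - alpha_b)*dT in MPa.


Stress = 62*1000*(7.8e-06 - 8.3e-06)*445 = -13.8 MPa

-13.8


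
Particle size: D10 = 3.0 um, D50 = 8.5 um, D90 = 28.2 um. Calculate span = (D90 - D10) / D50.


Span = (28.2 - 3.0) / 8.5 = 25.2 / 8.5 = 2.965

2.965


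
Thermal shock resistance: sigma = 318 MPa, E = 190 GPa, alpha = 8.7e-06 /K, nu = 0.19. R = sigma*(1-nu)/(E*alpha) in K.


R = 318*(1-0.19)/(190*1000*8.7e-06) = 156 K

156


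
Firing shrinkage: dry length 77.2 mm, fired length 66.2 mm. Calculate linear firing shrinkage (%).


FS = (77.2 - 66.2) / 77.2 * 100 = 14.25%

14.25


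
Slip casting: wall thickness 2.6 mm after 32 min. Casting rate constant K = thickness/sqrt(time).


K = 2.6 / sqrt(32) = 2.6 / 5.6569 = 0.46 mm/min^0.5

0.46


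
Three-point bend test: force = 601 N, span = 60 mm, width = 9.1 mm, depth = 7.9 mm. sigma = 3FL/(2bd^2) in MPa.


sigma = 3*601*60/(2*9.1*7.9^2) = 95.2 MPa

95.2


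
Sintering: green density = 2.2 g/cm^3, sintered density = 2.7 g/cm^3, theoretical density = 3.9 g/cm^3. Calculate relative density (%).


Relative = 2.7 / 3.9 * 100 = 69.2%

69.2


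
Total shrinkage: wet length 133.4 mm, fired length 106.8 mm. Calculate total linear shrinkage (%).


TS = (133.4 - 106.8) / 133.4 * 100 = 19.94%

19.94


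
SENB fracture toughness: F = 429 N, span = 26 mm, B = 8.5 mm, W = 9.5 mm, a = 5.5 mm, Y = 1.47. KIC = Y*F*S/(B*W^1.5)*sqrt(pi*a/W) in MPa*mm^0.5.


KIC = 1.47*429*26/(8.5*9.5^1.5)*sqrt(pi*5.5/9.5) = 88.85

88.85


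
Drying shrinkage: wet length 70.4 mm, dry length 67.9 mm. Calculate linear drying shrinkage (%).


DS = (70.4 - 67.9) / 70.4 * 100 = 3.55%

3.55


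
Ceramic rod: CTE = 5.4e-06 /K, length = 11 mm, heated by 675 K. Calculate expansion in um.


dL = 5.4e-06 * 11 * 675 * 1000 = 40.095 um

40.095


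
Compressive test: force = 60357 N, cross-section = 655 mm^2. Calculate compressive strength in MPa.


CS = 60357 / 655 = 92.1 MPa

92.1


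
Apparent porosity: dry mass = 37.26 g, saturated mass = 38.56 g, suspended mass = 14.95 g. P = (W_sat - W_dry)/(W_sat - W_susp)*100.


P = (38.56 - 37.26) / (38.56 - 14.95) * 100 = 1.3 / 23.61 * 100 = 5.5%

5.5


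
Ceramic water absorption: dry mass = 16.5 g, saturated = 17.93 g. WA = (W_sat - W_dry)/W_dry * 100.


WA = (17.93 - 16.5) / 16.5 * 100 = 8.67%

8.67


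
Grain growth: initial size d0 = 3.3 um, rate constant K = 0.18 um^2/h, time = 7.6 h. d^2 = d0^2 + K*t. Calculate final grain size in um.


d^2 = 3.3^2 + 0.18*7.6 = 12.258
d = sqrt(12.258) = 3.5 um

3.5


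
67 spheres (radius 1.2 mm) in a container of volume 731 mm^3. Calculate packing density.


V_sphere = 4/3*pi*1.2^3 = 7.2382 mm^3
Total V = 67*7.2382 = 484.9594 mm^3
PD = 484.9594 / 731 = 0.663

0.663


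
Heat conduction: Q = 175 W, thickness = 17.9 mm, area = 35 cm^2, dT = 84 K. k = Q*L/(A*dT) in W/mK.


k = 175*17.9/1000/(35/10000*84) = 10.65 W/mK

10.65


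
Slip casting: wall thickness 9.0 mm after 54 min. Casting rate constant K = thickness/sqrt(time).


K = 9.0 / sqrt(54) = 9.0 / 7.3485 = 1.225 mm/min^0.5

1.225


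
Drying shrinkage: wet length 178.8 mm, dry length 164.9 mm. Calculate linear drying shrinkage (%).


DS = (178.8 - 164.9) / 178.8 * 100 = 7.77%

7.77


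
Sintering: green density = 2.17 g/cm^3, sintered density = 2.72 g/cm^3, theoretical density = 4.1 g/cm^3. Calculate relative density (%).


Relative = 2.72 / 4.1 * 100 = 66.3%

66.3


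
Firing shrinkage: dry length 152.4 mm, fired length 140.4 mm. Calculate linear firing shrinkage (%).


FS = (152.4 - 140.4) / 152.4 * 100 = 7.87%

7.87


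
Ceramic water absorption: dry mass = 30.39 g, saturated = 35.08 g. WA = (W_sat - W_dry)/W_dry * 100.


WA = (35.08 - 30.39) / 30.39 * 100 = 15.43%

15.43


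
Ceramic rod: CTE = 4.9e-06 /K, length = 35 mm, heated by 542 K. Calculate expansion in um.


dL = 4.9e-06 * 35 * 542 * 1000 = 92.953 um

92.953


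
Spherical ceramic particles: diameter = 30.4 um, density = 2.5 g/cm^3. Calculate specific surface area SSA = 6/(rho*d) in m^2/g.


SSA = 6 / (2.5 * 30.4) = 0.079 m^2/g

0.079


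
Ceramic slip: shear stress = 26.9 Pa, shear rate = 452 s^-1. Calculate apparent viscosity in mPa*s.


eta = tau/gamma * 1000 = 26.9/452 * 1000 = 59.5 mPa*s

59.5


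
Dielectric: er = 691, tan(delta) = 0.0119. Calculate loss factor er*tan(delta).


Loss = 691 * 0.0119 = 8.223

8.223


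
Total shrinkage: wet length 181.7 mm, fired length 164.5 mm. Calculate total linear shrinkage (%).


TS = (181.7 - 164.5) / 181.7 * 100 = 9.47%

9.47


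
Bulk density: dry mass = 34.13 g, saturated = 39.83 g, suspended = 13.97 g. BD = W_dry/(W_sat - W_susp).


BD = 34.13 / (39.83 - 13.97) = 34.13 / 25.86 = 1.32 g/cm^3

1.32


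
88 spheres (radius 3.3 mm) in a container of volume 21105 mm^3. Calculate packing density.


V_sphere = 4/3*pi*3.3^3 = 150.5326 mm^3
Total V = 88*150.5326 = 13246.8688 mm^3
PD = 13246.8688 / 21105 = 0.628

0.628


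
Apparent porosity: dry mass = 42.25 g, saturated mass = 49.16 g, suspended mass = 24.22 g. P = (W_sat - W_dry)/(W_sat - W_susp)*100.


P = (49.16 - 42.25) / (49.16 - 24.22) * 100 = 6.91 / 24.94 * 100 = 27.7%

27.7


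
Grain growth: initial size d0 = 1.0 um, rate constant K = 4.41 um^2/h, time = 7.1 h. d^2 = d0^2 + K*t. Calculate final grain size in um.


d^2 = 1.0^2 + 4.41*7.1 = 32.311
d = sqrt(32.311) = 5.68 um

5.68


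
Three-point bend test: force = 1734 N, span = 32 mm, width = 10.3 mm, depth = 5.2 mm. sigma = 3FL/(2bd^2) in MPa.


sigma = 3*1734*32/(2*10.3*5.2^2) = 298.8 MPa

298.8


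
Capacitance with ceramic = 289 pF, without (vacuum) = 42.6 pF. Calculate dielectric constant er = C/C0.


er = 289 / 42.6 = 6.78

6.78


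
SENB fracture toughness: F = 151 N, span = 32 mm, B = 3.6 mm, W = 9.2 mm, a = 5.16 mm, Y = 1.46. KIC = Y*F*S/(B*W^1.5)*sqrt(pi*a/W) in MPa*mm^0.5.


KIC = 1.46*151*32/(3.6*9.2^1.5)*sqrt(pi*5.16/9.2) = 93.22

93.22


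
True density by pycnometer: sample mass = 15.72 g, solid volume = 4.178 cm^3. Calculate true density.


TD = 15.72 / 4.178 = 3.763 g/cm^3

3.763


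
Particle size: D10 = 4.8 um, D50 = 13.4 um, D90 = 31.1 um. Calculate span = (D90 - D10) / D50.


Span = (31.1 - 4.8) / 13.4 = 26.3 / 13.4 = 1.963

1.963
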